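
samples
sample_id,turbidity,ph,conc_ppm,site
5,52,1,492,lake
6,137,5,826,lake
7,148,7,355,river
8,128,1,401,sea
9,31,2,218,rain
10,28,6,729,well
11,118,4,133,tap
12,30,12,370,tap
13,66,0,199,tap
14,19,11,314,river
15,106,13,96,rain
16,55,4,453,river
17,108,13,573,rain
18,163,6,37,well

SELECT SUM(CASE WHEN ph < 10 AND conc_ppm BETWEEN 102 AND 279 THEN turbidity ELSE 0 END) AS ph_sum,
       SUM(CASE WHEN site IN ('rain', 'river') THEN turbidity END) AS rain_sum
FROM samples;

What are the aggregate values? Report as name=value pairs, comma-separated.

ph_sum=215, rain_sum=467

[ph_sum: ph < 10 AND conc_ppm BETWEEN 102 AND 279]
sample_id=5: ✗
sample_id=6: ✗
sample_id=7: ✗
sample_id=8: ✗
sample_id=9: ✓ → 31
sample_id=10: ✗
sample_id=11: ✓ → 118
sample_id=12: ✗
sample_id=13: ✓ → 66
sample_id=14: ✗
sample_id=15: ✗
sample_id=16: ✗
sample_id=17: ✗
sample_id=18: ✗
ph_sum = 31 + 118 + 66 = 215
—
[rain_sum: site IN ('rain', 'river')]
sample_id=5: ✗
sample_id=6: ✗
sample_id=7: ✓ → 148
sample_id=8: ✗
sample_id=9: ✓ → 31
sample_id=10: ✗
sample_id=11: ✗
sample_id=12: ✗
sample_id=13: ✗
sample_id=14: ✓ → 19
sample_id=15: ✓ → 106
sample_id=16: ✓ → 55
sample_id=17: ✓ → 108
sample_id=18: ✗
rain_sum = 148 + 31 + 19 + 106 + 55 + 108 = 467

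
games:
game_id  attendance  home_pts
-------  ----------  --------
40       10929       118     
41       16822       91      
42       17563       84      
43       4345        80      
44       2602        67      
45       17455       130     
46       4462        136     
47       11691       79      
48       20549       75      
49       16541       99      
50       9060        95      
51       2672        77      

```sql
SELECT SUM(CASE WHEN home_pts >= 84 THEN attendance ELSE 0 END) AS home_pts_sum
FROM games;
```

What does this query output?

game_id=40: ✓ → 10929
game_id=41: ✓ → 16822
game_id=42: ✓ → 17563
game_id=43: ✗
game_id=44: ✗
game_id=45: ✓ → 17455
game_id=46: ✓ → 4462
game_id=47: ✗
game_id=48: ✗
game_id=49: ✓ → 16541
game_id=50: ✓ → 9060
game_id=51: ✗
home_pts_sum = 10929 + 16822 + 17563 + 17455 + 4462 + 16541 + 9060 = 92832

92832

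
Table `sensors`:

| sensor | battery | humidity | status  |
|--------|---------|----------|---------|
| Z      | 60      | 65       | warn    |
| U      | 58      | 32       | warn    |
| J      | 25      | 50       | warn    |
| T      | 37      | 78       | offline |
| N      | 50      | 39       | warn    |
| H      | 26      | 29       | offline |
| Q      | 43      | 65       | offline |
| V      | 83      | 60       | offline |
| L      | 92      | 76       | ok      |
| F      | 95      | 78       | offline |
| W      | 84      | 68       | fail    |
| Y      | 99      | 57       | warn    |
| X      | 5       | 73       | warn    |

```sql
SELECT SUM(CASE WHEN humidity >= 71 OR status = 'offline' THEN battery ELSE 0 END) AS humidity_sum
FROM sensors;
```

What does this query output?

sensor=Z: ✗
sensor=U: ✗
sensor=J: ✗
sensor=T: ✓ → 37
sensor=N: ✗
sensor=H: ✓ → 26
sensor=Q: ✓ → 43
sensor=V: ✓ → 83
sensor=L: ✓ → 92
sensor=F: ✓ → 95
sensor=W: ✗
sensor=Y: ✗
sensor=X: ✓ → 5
humidity_sum = 37 + 26 + 43 + 83 + 92 + 95 + 5 = 381

381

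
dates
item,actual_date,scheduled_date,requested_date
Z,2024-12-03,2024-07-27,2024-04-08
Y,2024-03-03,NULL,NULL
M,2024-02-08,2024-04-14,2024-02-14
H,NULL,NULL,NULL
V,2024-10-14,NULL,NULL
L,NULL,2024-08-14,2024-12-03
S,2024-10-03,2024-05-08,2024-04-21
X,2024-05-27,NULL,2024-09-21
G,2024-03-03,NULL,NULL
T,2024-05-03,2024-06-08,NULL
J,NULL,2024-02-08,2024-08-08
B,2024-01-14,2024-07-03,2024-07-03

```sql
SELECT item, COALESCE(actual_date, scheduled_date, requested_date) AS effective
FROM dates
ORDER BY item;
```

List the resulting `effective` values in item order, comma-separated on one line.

2024-01-14, 2024-03-03, NULL, 2024-02-08, 2024-08-14, 2024-02-08, 2024-10-03, 2024-05-03, 2024-10-14, 2024-05-27, 2024-03-03, 2024-12-03

item=B: actual_date=2024-01-14 → 2024-01-14
item=G: actual_date=2024-03-03 → 2024-03-03
item=H: actual_date=NULL, scheduled_date=NULL, requested_date=NULL (all NULL) → NULL
item=J: actual_date=NULL, scheduled_date=2024-02-08 → 2024-02-08
item=L: actual_date=NULL, scheduled_date=2024-08-14 → 2024-08-14
item=M: actual_date=2024-02-08 → 2024-02-08
item=S: actual_date=2024-10-03 → 2024-10-03
item=T: actual_date=2024-05-03 → 2024-05-03
item=V: actual_date=2024-10-14 → 2024-10-14
item=X: actual_date=2024-05-27 → 2024-05-27
item=Y: actual_date=2024-03-03 → 2024-03-03
item=Z: actual_date=2024-12-03 → 2024-12-03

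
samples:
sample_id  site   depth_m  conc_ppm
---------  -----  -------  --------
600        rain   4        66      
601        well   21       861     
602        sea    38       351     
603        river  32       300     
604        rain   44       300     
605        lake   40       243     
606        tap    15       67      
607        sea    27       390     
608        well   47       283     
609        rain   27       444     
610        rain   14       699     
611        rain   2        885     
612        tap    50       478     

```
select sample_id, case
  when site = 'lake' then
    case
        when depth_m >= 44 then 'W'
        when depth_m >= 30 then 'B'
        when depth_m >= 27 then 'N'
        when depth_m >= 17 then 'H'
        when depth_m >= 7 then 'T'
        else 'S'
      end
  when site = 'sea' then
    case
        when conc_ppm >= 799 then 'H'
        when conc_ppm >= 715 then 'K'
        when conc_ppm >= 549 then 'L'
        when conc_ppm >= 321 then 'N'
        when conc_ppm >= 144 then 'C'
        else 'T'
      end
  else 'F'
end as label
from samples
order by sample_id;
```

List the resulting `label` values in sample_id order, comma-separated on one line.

F, F, N, F, F, B, F, N, F, F, F, F, F

sample_id=600: site='rain' → outer ELSE → F
sample_id=601: site='well' → outer ELSE → F
sample_id=602: site='sea' → inner[conc_ppm >= 321] → N
sample_id=603: site='river' → outer ELSE → F
sample_id=604: site='rain' → outer ELSE → F
sample_id=605: site='lake' → inner[depth_m >= 30] → B
sample_id=606: site='tap' → outer ELSE → F
sample_id=607: site='sea' → inner[conc_ppm >= 321] → N
sample_id=608: site='well' → outer ELSE → F
sample_id=609: site='rain' → outer ELSE → F
sample_id=610: site='rain' → outer ELSE → F
sample_id=611: site='rain' → outer ELSE → F
sample_id=612: site='tap' → outer ELSE → F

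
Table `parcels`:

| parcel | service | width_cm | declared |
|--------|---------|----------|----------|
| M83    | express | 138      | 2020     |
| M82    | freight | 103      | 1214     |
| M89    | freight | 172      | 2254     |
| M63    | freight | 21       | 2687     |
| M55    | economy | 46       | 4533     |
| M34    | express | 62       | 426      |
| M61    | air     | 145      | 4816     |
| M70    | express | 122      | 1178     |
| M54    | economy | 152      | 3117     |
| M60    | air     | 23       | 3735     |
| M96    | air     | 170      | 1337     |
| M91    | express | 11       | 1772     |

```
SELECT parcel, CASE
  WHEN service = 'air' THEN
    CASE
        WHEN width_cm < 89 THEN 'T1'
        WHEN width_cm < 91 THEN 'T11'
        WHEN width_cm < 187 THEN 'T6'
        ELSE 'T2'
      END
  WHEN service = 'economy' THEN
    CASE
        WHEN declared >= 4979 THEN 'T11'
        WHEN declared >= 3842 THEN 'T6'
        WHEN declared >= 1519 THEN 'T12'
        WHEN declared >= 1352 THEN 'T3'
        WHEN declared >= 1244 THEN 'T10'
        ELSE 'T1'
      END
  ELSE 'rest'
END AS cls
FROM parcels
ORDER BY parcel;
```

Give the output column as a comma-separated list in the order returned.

rest, T12, T6, T1, T6, rest, rest, rest, rest, rest, rest, T6

parcel=M34: service='express' → outer ELSE → rest
parcel=M54: service='economy' → inner[declared >= 1519] → T12
parcel=M55: service='economy' → inner[declared >= 3842] → T6
parcel=M60: service='air' → inner[width_cm < 89] → T1
parcel=M61: service='air' → inner[width_cm < 187] → T6
parcel=M63: service='freight' → outer ELSE → rest
parcel=M70: service='express' → outer ELSE → rest
parcel=M82: service='freight' → outer ELSE → rest
parcel=M83: service='express' → outer ELSE → rest
parcel=M89: service='freight' → outer ELSE → rest
parcel=M91: service='express' → outer ELSE → rest
parcel=M96: service='air' → inner[width_cm < 187] → T6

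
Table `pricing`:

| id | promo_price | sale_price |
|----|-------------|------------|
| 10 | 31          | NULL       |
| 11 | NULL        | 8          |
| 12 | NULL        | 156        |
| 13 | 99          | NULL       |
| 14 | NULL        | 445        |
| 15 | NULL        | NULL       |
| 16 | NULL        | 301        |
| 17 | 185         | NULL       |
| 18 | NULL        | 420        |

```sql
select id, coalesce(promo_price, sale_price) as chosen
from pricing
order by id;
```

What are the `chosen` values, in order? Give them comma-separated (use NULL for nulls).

id=10: promo_price=31 → 31
id=11: promo_price=NULL, sale_price=8 → 8
id=12: promo_price=NULL, sale_price=156 → 156
id=13: promo_price=99 → 99
id=14: promo_price=NULL, sale_price=445 → 445
id=15: promo_price=NULL, sale_price=NULL (all NULL) → NULL
id=16: promo_price=NULL, sale_price=301 → 301
id=17: promo_price=185 → 185
id=18: promo_price=NULL, sale_price=420 → 420

31, 8, 156, 99, 445, NULL, 301, 185, 420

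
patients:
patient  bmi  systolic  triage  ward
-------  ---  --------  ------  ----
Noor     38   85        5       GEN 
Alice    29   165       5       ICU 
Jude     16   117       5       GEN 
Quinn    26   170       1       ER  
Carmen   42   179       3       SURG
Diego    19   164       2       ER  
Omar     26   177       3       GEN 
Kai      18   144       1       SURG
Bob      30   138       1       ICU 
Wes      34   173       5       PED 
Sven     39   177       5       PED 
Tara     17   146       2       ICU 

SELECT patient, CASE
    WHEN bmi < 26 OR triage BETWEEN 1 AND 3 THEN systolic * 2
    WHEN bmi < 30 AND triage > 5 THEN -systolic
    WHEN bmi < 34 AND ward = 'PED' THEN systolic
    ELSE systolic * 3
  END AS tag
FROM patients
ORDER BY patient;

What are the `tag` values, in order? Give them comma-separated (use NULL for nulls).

495, 276, 358, 328, 234, 288, 255, 354, 340, 531, 292, 519

patient=Alice: ELSE → 495
patient=Bob: bmi < 26 OR triage BETWEEN 1 AND 3 → 276
patient=Carmen: bmi < 26 OR triage BETWEEN 1 AND 3 → 358
patient=Diego: bmi < 26 OR triage BETWEEN 1 AND 3 → 328
patient=Jude: bmi < 26 OR triage BETWEEN 1 AND 3 → 234
patient=Kai: bmi < 26 OR triage BETWEEN 1 AND 3 → 288
patient=Noor: ELSE → 255
patient=Omar: bmi < 26 OR triage BETWEEN 1 AND 3 → 354
patient=Quinn: bmi < 26 OR triage BETWEEN 1 AND 3 → 340
patient=Sven: ELSE → 531
patient=Tara: bmi < 26 OR triage BETWEEN 1 AND 3 → 292
patient=Wes: ELSE → 519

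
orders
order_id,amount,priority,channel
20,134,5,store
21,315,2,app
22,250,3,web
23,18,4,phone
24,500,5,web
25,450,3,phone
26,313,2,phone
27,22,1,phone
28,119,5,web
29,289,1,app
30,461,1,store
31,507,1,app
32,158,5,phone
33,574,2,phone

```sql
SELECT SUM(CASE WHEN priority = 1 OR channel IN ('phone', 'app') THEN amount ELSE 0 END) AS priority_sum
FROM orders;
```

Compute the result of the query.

3107

order_id=20: ✗
order_id=21: ✓ → 315
order_id=22: ✗
order_id=23: ✓ → 18
order_id=24: ✗
order_id=25: ✓ → 450
order_id=26: ✓ → 313
order_id=27: ✓ → 22
order_id=28: ✗
order_id=29: ✓ → 289
order_id=30: ✓ → 461
order_id=31: ✓ → 507
order_id=32: ✓ → 158
order_id=33: ✓ → 574
priority_sum = 315 + 18 + 450 + 313 + 22 + 289 + 461 + 507 + 158 + 574 = 3107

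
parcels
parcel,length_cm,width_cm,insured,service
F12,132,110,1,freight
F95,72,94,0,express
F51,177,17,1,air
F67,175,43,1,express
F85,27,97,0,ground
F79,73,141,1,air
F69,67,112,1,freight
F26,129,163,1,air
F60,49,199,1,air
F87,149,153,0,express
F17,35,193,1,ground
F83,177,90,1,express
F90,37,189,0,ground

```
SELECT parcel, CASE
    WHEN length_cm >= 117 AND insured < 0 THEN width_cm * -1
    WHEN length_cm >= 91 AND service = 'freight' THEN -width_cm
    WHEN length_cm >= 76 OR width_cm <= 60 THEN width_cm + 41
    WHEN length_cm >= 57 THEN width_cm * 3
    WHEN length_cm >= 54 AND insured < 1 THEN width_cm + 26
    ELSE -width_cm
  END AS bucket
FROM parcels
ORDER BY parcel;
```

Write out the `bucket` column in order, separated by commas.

parcel=F12: length_cm >= 91 AND service = 'freight' → -110
parcel=F17: ELSE → -193
parcel=F26: length_cm >= 76 OR width_cm <= 60 → 204
parcel=F51: length_cm >= 76 OR width_cm <= 60 → 58
parcel=F60: ELSE → -199
parcel=F67: length_cm >= 76 OR width_cm <= 60 → 84
parcel=F69: length_cm >= 57 → 336
parcel=F79: length_cm >= 57 → 423
parcel=F83: length_cm >= 76 OR width_cm <= 60 → 131
parcel=F85: ELSE → -97
parcel=F87: length_cm >= 76 OR width_cm <= 60 → 194
parcel=F90: ELSE → -189
parcel=F95: length_cm >= 57 → 282

-110, -193, 204, 58, -199, 84, 336, 423, 131, -97, 194, -189, 282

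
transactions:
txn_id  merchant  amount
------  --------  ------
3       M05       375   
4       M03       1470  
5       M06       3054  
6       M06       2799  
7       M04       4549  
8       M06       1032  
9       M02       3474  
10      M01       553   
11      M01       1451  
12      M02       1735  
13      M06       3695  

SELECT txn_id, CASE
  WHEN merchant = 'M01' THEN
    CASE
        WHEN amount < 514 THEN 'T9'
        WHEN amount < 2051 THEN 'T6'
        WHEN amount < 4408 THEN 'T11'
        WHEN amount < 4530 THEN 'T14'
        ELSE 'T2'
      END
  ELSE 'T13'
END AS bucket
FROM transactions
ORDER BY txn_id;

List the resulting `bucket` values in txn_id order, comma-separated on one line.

T13, T13, T13, T13, T13, T13, T13, T6, T6, T13, T13

txn_id=3: merchant='M05' → outer ELSE → T13
txn_id=4: merchant='M03' → outer ELSE → T13
txn_id=5: merchant='M06' → outer ELSE → T13
txn_id=6: merchant='M06' → outer ELSE → T13
txn_id=7: merchant='M04' → outer ELSE → T13
txn_id=8: merchant='M06' → outer ELSE → T13
txn_id=9: merchant='M02' → outer ELSE → T13
txn_id=10: merchant='M01' → inner[amount < 2051] → T6
txn_id=11: merchant='M01' → inner[amount < 2051] → T6
txn_id=12: merchant='M02' → outer ELSE → T13
txn_id=13: merchant='M06' → outer ELSE → T13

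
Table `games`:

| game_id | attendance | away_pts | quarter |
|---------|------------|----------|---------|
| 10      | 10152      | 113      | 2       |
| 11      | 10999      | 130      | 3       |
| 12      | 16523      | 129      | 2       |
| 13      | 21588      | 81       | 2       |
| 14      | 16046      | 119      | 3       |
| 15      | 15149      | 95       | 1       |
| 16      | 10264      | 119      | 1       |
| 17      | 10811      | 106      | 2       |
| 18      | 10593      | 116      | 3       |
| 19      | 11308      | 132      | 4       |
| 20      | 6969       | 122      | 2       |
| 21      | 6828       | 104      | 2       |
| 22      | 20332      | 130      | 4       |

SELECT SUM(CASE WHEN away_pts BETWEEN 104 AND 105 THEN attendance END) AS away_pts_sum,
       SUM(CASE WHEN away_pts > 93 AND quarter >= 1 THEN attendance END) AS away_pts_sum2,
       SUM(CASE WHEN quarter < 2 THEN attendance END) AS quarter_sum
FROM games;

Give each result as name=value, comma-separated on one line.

[away_pts_sum: away_pts BETWEEN 104 AND 105]
game_id=10: ✗
game_id=11: ✗
game_id=12: ✗
game_id=13: ✗
game_id=14: ✗
game_id=15: ✗
game_id=16: ✗
game_id=17: ✗
game_id=18: ✗
game_id=19: ✗
game_id=20: ✗
game_id=21: ✓ → 6828
game_id=22: ✗
away_pts_sum = 6828
—
[away_pts_sum2: away_pts > 93 AND quarter >= 1]
game_id=10: ✓ → 10152
game_id=11: ✓ → 10999
game_id=12: ✓ → 16523
game_id=13: ✗
game_id=14: ✓ → 16046
game_id=15: ✓ → 15149
game_id=16: ✓ → 10264
game_id=17: ✓ → 10811
game_id=18: ✓ → 10593
game_id=19: ✓ → 11308
game_id=20: ✓ → 6969
game_id=21: ✓ → 6828
game_id=22: ✓ → 20332
away_pts_sum2 = 10152 + 10999 + 16523 + 16046 + 15149 + 10264 + 10811 + 10593 + 11308 + 6969 + 6828 + 20332 = 145974
—
[quarter_sum: quarter < 2]
game_id=10: ✗
game_id=11: ✗
game_id=12: ✗
game_id=13: ✗
game_id=14: ✗
game_id=15: ✓ → 15149
game_id=16: ✓ → 10264
game_id=17: ✗
game_id=18: ✗
game_id=19: ✗
game_id=20: ✗
game_id=21: ✗
game_id=22: ✗
quarter_sum = 15149 + 10264 = 25413

away_pts_sum=6828, away_pts_sum2=145974, quarter_sum=25413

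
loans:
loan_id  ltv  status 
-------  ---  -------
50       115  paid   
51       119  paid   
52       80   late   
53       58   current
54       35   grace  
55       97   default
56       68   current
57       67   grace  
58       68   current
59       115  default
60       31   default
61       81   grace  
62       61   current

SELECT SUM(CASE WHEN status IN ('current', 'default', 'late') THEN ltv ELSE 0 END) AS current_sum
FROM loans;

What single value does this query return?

578

loan_id=50: ✗
loan_id=51: ✗
loan_id=52: ✓ → 80
loan_id=53: ✓ → 58
loan_id=54: ✗
loan_id=55: ✓ → 97
loan_id=56: ✓ → 68
loan_id=57: ✗
loan_id=58: ✓ → 68
loan_id=59: ✓ → 115
loan_id=60: ✓ → 31
loan_id=61: ✗
loan_id=62: ✓ → 61
current_sum = 80 + 58 + 97 + 68 + 68 + 115 + 31 + 61 = 578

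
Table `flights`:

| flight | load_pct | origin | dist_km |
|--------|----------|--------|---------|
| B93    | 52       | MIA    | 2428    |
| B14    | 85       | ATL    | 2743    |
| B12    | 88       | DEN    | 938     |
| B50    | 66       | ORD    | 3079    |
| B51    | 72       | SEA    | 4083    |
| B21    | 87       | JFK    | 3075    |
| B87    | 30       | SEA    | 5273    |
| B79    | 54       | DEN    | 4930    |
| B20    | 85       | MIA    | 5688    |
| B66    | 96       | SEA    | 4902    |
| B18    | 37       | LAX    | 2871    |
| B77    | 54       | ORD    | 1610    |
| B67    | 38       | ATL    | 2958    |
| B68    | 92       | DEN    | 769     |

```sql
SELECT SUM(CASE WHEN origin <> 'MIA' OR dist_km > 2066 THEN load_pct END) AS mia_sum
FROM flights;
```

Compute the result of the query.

936

flight=B93: ✓ → 52
flight=B14: ✓ → 85
flight=B12: ✓ → 88
flight=B50: ✓ → 66
flight=B51: ✓ → 72
flight=B21: ✓ → 87
flight=B87: ✓ → 30
flight=B79: ✓ → 54
flight=B20: ✓ → 85
flight=B66: ✓ → 96
flight=B18: ✓ → 37
flight=B77: ✓ → 54
flight=B67: ✓ → 38
flight=B68: ✓ → 92
mia_sum = 52 + 85 + 88 + 66 + 72 + 87 + 30 + 54 + 85 + 96 + 37 + 54 + 38 + 92 = 936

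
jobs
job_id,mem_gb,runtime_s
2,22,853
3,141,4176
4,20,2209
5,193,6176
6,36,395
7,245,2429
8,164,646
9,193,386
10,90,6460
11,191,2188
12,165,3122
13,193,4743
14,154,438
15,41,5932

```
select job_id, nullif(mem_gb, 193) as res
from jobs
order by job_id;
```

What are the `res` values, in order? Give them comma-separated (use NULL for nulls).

22, 141, 20, NULL, 36, 245, 164, NULL, 90, 191, 165, NULL, 154, 41

job_id=2: mem_gb=22 vs 193: differ → 22
job_id=3: mem_gb=141 vs 193: differ → 141
job_id=4: mem_gb=20 vs 193: differ → 20
job_id=5: mem_gb=193 vs 193: equal → NULL
job_id=6: mem_gb=36 vs 193: differ → 36
job_id=7: mem_gb=245 vs 193: differ → 245
job_id=8: mem_gb=164 vs 193: differ → 164
job_id=9: mem_gb=193 vs 193: equal → NULL
job_id=10: mem_gb=90 vs 193: differ → 90
job_id=11: mem_gb=191 vs 193: differ → 191
job_id=12: mem_gb=165 vs 193: differ → 165
job_id=13: mem_gb=193 vs 193: equal → NULL
job_id=14: mem_gb=154 vs 193: differ → 154
job_id=15: mem_gb=41 vs 193: differ → 41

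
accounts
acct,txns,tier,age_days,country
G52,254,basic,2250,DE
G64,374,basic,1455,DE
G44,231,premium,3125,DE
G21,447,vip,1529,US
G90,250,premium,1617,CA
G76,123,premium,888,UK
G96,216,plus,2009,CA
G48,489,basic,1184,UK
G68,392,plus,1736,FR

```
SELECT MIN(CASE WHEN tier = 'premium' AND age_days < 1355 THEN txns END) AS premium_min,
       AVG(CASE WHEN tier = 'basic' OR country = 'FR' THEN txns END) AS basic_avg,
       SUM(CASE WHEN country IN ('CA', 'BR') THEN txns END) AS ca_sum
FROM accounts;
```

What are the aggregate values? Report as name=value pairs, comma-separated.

premium_min=123, basic_avg=377.25, ca_sum=466

[premium_min: tier = 'premium' AND age_days < 1355]
acct=G52: ✗
acct=G64: ✗
acct=G44: ✗
acct=G21: ✗
acct=G90: ✗
acct=G76: ✓ → 123
acct=G96: ✗
acct=G48: ✗
acct=G68: ✗
premium_min = MIN(123) = 123
—
[basic_avg: tier = 'basic' OR country = 'FR']
acct=G52: ✓ → 254
acct=G64: ✓ → 374
acct=G44: ✗
acct=G21: ✗
acct=G90: ✗
acct=G76: ✗
acct=G96: ✗
acct=G48: ✓ → 489
acct=G68: ✓ → 392
basic_avg = (254 + 374 + 489 + 392) / 4 = 377.25
—
[ca_sum: country IN ('CA', 'BR')]
acct=G52: ✗
acct=G64: ✗
acct=G44: ✗
acct=G21: ✗
acct=G90: ✓ → 250
acct=G76: ✗
acct=G96: ✓ → 216
acct=G48: ✗
acct=G68: ✗
ca_sum = 250 + 216 = 466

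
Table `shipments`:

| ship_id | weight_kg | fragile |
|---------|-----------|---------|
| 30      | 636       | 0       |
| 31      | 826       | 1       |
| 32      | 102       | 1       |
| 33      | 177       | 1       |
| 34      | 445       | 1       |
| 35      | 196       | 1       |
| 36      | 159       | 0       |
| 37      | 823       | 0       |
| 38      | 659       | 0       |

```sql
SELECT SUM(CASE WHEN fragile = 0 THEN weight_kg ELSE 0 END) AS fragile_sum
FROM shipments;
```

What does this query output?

2277

ship_id=30: ✓ → 636
ship_id=31: ✗
ship_id=32: ✗
ship_id=33: ✗
ship_id=34: ✗
ship_id=35: ✗
ship_id=36: ✓ → 159
ship_id=37: ✓ → 823
ship_id=38: ✓ → 659
fragile_sum = 636 + 159 + 823 + 659 = 2277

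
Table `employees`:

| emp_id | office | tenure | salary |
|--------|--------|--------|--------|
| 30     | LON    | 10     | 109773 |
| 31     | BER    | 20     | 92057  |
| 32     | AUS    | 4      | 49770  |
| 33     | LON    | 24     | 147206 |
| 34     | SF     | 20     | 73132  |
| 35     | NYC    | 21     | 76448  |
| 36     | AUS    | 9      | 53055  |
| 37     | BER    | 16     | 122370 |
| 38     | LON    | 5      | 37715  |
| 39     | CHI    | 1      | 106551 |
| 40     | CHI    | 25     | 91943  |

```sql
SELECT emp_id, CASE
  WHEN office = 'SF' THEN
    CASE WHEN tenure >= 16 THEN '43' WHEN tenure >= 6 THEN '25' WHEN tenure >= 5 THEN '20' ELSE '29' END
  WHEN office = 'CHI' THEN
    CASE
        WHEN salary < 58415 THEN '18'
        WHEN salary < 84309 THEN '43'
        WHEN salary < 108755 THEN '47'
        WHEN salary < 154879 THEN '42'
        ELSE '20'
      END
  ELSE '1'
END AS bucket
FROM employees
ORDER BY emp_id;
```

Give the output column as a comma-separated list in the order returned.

emp_id=30: office='LON' → outer ELSE → 1
emp_id=31: office='BER' → outer ELSE → 1
emp_id=32: office='AUS' → outer ELSE → 1
emp_id=33: office='LON' → outer ELSE → 1
emp_id=34: office='SF' → inner[tenure >= 16] → 43
emp_id=35: office='NYC' → outer ELSE → 1
emp_id=36: office='AUS' → outer ELSE → 1
emp_id=37: office='BER' → outer ELSE → 1
emp_id=38: office='LON' → outer ELSE → 1
emp_id=39: office='CHI' → inner[salary < 108755] → 47
emp_id=40: office='CHI' → inner[salary < 108755] → 47

1, 1, 1, 1, 43, 1, 1, 1, 1, 47, 47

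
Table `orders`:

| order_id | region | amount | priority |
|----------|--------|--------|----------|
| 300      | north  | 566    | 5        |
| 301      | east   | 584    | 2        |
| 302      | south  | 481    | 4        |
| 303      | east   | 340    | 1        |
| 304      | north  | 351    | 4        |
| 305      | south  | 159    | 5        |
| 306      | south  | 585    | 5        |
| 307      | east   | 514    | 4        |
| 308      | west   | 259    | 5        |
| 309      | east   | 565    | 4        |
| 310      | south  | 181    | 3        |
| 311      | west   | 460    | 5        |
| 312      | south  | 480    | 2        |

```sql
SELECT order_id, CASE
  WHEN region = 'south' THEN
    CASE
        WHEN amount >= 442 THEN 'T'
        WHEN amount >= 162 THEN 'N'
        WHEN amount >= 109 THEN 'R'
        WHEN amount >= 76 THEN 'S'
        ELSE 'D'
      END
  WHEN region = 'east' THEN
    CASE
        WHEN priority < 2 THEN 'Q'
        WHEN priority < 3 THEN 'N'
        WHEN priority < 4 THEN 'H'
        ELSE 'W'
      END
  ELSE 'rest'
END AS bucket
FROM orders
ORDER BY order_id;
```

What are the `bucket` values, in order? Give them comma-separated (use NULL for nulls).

order_id=300: region='north' → outer ELSE → rest
order_id=301: region='east' → inner[priority < 3] → N
order_id=302: region='south' → inner[amount >= 442] → T
order_id=303: region='east' → inner[priority < 2] → Q
order_id=304: region='north' → outer ELSE → rest
order_id=305: region='south' → inner[amount >= 109] → R
order_id=306: region='south' → inner[amount >= 442] → T
order_id=307: region='east' → inner[ELSE] → W
order_id=308: region='west' → outer ELSE → rest
order_id=309: region='east' → inner[ELSE] → W
order_id=310: region='south' → inner[amount >= 162] → N
order_id=311: region='west' → outer ELSE → rest
order_id=312: region='south' → inner[amount >= 442] → T

rest, N, T, Q, rest, R, T, W, rest, W, N, rest, T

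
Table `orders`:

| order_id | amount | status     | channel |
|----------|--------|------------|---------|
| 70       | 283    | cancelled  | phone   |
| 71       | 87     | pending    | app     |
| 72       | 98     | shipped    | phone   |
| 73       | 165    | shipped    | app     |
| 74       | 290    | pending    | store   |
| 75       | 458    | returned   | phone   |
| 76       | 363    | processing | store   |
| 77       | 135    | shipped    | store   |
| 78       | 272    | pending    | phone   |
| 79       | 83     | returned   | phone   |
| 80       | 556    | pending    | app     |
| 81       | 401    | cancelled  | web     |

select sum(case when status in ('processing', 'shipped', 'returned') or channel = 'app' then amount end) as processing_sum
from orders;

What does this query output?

1945

order_id=70: ✗
order_id=71: ✓ → 87
order_id=72: ✓ → 98
order_id=73: ✓ → 165
order_id=74: ✗
order_id=75: ✓ → 458
order_id=76: ✓ → 363
order_id=77: ✓ → 135
order_id=78: ✗
order_id=79: ✓ → 83
order_id=80: ✓ → 556
order_id=81: ✗
processing_sum = 87 + 98 + 165 + 458 + 363 + 135 + 83 + 556 = 1945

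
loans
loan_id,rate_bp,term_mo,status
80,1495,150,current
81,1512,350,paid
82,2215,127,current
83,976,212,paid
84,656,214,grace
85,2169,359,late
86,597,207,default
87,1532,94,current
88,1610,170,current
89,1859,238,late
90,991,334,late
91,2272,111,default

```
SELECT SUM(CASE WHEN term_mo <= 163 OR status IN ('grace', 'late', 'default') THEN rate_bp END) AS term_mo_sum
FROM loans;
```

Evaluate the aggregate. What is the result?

loan_id=80: ✓ → 1495
loan_id=81: ✗
loan_id=82: ✓ → 2215
loan_id=83: ✗
loan_id=84: ✓ → 656
loan_id=85: ✓ → 2169
loan_id=86: ✓ → 597
loan_id=87: ✓ → 1532
loan_id=88: ✗
loan_id=89: ✓ → 1859
loan_id=90: ✓ → 991
loan_id=91: ✓ → 2272
term_mo_sum = 1495 + 2215 + 656 + 2169 + 597 + 1532 + 1859 + 991 + 2272 = 13786

13786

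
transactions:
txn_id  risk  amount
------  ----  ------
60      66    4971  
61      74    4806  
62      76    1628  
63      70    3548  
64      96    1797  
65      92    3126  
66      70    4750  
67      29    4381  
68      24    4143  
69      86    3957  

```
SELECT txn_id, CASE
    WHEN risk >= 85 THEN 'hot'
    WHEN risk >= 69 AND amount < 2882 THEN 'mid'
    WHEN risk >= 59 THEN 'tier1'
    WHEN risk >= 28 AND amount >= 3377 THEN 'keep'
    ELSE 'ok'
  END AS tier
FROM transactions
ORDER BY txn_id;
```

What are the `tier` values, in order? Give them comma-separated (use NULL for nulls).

txn_id=60: risk >= 59 → tier1
txn_id=61: risk >= 59 → tier1
txn_id=62: risk >= 69 AND amount < 2882 → mid
txn_id=63: risk >= 59 → tier1
txn_id=64: risk >= 85 → hot
txn_id=65: risk >= 85 → hot
txn_id=66: risk >= 59 → tier1
txn_id=67: risk >= 28 AND amount >= 3377 → keep
txn_id=68: ELSE → ok
txn_id=69: risk >= 85 → hot

tier1, tier1, mid, tier1, hot, hot, tier1, keep, ok, hot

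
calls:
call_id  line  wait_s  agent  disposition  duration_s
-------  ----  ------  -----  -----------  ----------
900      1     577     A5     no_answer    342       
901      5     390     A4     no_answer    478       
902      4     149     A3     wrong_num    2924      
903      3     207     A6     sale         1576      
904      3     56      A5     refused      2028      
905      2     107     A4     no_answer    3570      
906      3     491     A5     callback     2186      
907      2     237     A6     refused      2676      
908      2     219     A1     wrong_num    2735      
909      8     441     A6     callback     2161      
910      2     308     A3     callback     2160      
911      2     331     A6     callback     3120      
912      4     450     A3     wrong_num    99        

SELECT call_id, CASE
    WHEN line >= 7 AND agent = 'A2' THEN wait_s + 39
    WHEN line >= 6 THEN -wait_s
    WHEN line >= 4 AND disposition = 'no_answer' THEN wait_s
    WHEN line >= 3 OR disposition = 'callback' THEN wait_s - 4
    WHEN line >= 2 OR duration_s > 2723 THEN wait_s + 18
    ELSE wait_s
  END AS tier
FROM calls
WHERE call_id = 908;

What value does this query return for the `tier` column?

call_id = 908: line=2, wait_s=219, agent=A1, disposition=wrong_num, duration_s=2735.
line >= 7 AND agent = 'A2' → false
line >= 6 → false
line >= 4 AND disposition = 'no_answer' → false
line >= 3 OR disposition = 'callback' → false
line >= 2 OR duration_s > 2723 → true → 237

237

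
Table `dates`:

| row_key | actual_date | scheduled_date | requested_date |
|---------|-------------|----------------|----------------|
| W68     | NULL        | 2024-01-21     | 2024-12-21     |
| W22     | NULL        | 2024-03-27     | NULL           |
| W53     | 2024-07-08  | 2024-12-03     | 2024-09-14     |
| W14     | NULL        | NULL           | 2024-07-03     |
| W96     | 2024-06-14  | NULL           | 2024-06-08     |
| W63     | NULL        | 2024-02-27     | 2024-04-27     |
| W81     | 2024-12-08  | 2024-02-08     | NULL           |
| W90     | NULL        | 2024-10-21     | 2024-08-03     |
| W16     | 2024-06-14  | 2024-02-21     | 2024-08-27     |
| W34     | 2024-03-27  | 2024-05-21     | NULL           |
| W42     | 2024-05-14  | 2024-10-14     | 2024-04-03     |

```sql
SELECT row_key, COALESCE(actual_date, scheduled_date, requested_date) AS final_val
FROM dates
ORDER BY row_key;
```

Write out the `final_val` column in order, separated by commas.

2024-07-03, 2024-06-14, 2024-03-27, 2024-03-27, 2024-05-14, 2024-07-08, 2024-02-27, 2024-01-21, 2024-12-08, 2024-10-21, 2024-06-14

row_key=W14: actual_date=NULL, scheduled_date=NULL, requested_date=2024-07-03 → 2024-07-03
row_key=W16: actual_date=2024-06-14 → 2024-06-14
row_key=W22: actual_date=NULL, scheduled_date=2024-03-27 → 2024-03-27
row_key=W34: actual_date=2024-03-27 → 2024-03-27
row_key=W42: actual_date=2024-05-14 → 2024-05-14
row_key=W53: actual_date=2024-07-08 → 2024-07-08
row_key=W63: actual_date=NULL, scheduled_date=2024-02-27 → 2024-02-27
row_key=W68: actual_date=NULL, scheduled_date=2024-01-21 → 2024-01-21
row_key=W81: actual_date=2024-12-08 → 2024-12-08
row_key=W90: actual_date=NULL, scheduled_date=2024-10-21 → 2024-10-21
row_key=W96: actual_date=2024-06-14 → 2024-06-14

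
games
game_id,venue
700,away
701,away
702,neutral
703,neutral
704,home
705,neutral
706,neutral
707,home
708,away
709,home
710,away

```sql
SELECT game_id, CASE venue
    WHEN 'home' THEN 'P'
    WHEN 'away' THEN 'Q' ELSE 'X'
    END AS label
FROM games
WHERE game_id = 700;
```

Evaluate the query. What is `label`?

Q

game_id = 700: venue=away.
venue='home' → false
venue='away' → true → Q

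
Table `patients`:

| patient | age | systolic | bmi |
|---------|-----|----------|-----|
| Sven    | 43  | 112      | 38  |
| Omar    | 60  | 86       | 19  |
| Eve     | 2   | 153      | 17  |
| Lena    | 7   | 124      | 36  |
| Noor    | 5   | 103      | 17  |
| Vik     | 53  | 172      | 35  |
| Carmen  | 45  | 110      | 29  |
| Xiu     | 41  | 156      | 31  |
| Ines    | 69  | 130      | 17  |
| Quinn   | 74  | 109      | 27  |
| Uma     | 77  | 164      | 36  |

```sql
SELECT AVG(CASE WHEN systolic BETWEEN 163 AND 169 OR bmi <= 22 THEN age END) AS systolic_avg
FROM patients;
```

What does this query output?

42.6

patient=Sven: ✗
patient=Omar: ✓ → 60
patient=Eve: ✓ → 2
patient=Lena: ✗
patient=Noor: ✓ → 5
patient=Vik: ✗
patient=Carmen: ✗
patient=Xiu: ✗
patient=Ines: ✓ → 69
patient=Quinn: ✗
patient=Uma: ✓ → 77
systolic_avg = (60 + 2 + 5 + 69 + 77) / 5 = 42.6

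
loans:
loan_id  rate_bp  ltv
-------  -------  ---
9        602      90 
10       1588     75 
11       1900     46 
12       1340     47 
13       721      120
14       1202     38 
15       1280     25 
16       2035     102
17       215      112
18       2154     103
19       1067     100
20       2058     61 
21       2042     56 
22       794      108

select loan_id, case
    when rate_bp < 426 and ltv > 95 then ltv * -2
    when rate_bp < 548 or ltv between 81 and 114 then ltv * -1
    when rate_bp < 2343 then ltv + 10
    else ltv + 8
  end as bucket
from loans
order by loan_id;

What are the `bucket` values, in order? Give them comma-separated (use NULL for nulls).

-90, 85, 56, 57, 130, 48, 35, -102, -224, -103, -100, 71, 66, -108

loan_id=9: rate_bp < 548 or ltv between 81 and 114 → -90
loan_id=10: rate_bp < 2343 → 85
loan_id=11: rate_bp < 2343 → 56
loan_id=12: rate_bp < 2343 → 57
loan_id=13: rate_bp < 2343 → 130
loan_id=14: rate_bp < 2343 → 48
loan_id=15: rate_bp < 2343 → 35
loan_id=16: rate_bp < 548 or ltv between 81 and 114 → -102
loan_id=17: rate_bp < 426 and ltv > 95 → -224
loan_id=18: rate_bp < 548 or ltv between 81 and 114 → -103
loan_id=19: rate_bp < 548 or ltv between 81 and 114 → -100
loan_id=20: rate_bp < 2343 → 71
loan_id=21: rate_bp < 2343 → 66
loan_id=22: rate_bp < 548 or ltv between 81 and 114 → -108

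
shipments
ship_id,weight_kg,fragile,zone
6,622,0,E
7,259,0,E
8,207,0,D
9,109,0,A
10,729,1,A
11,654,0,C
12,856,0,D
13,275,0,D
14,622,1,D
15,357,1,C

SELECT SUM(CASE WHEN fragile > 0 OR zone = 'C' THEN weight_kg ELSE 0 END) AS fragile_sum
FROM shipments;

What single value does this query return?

2362

ship_id=6: ✗
ship_id=7: ✗
ship_id=8: ✗
ship_id=9: ✗
ship_id=10: ✓ → 729
ship_id=11: ✓ → 654
ship_id=12: ✗
ship_id=13: ✗
ship_id=14: ✓ → 622
ship_id=15: ✓ → 357
fragile_sum = 729 + 654 + 622 + 357 = 2362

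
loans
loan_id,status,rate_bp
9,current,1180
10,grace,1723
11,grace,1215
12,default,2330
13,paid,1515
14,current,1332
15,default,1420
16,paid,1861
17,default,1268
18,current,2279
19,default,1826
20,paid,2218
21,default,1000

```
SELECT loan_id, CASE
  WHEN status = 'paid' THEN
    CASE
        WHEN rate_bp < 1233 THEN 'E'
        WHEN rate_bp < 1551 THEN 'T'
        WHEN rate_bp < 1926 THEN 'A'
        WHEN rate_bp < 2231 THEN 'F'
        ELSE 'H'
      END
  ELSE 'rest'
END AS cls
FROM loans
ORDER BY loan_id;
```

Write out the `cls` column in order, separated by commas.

loan_id=9: status='current' → outer ELSE → rest
loan_id=10: status='grace' → outer ELSE → rest
loan_id=11: status='grace' → outer ELSE → rest
loan_id=12: status='default' → outer ELSE → rest
loan_id=13: status='paid' → inner[rate_bp < 1551] → T
loan_id=14: status='current' → outer ELSE → rest
loan_id=15: status='default' → outer ELSE → rest
loan_id=16: status='paid' → inner[rate_bp < 1926] → A
loan_id=17: status='default' → outer ELSE → rest
loan_id=18: status='current' → outer ELSE → rest
loan_id=19: status='default' → outer ELSE → rest
loan_id=20: status='paid' → inner[rate_bp < 2231] → F
loan_id=21: status='default' → outer ELSE → rest

rest, rest, rest, rest, T, rest, rest, A, rest, rest, rest, F, rest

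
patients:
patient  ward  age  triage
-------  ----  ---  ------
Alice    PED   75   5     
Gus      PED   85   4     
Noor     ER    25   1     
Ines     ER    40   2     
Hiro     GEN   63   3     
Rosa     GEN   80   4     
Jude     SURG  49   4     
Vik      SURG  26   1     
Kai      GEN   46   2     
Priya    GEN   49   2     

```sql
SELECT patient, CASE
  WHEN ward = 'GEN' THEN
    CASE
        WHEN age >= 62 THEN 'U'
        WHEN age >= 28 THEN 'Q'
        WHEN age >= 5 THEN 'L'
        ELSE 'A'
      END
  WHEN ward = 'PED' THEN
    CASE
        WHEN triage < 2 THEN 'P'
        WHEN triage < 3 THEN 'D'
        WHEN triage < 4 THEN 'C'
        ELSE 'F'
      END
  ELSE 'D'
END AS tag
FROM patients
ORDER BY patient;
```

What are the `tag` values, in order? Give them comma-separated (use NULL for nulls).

patient=Alice: ward='PED' → inner[ELSE] → F
patient=Gus: ward='PED' → inner[ELSE] → F
patient=Hiro: ward='GEN' → inner[age >= 62] → U
patient=Ines: ward='ER' → outer ELSE → D
patient=Jude: ward='SURG' → outer ELSE → D
patient=Kai: ward='GEN' → inner[age >= 28] → Q
patient=Noor: ward='ER' → outer ELSE → D
patient=Priya: ward='GEN' → inner[age >= 28] → Q
patient=Rosa: ward='GEN' → inner[age >= 62] → U
patient=Vik: ward='SURG' → outer ELSE → D

F, F, U, D, D, Q, D, Q, U, D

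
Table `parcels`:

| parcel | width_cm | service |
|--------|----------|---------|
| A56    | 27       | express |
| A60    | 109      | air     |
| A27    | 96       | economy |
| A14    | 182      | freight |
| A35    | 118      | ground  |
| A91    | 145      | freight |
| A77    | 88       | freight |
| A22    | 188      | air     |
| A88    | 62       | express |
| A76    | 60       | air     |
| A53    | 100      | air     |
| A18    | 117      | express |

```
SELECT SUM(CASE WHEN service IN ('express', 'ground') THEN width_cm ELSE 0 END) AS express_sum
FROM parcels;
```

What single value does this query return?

324

parcel=A56: ✓ → 27
parcel=A60: ✗
parcel=A27: ✗
parcel=A14: ✗
parcel=A35: ✓ → 118
parcel=A91: ✗
parcel=A77: ✗
parcel=A22: ✗
parcel=A88: ✓ → 62
parcel=A76: ✗
parcel=A53: ✗
parcel=A18: ✓ → 117
express_sum = 27 + 118 + 62 + 117 = 324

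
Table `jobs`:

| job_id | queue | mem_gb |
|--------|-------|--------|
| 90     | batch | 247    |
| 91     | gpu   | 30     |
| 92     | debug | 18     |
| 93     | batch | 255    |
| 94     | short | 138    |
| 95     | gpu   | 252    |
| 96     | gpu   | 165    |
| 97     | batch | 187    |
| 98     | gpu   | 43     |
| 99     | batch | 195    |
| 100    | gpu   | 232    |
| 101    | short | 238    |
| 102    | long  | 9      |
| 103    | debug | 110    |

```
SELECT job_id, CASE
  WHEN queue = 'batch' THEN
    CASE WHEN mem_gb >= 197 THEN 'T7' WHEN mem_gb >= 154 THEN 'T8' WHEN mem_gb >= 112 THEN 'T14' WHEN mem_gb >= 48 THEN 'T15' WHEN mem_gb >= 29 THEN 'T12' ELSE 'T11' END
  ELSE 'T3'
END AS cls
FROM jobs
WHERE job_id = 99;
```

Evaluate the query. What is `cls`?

job_id = 99: queue=batch, mem_gb=195.
queue='batch' → inner[mem_gb >= 154] → T8

T8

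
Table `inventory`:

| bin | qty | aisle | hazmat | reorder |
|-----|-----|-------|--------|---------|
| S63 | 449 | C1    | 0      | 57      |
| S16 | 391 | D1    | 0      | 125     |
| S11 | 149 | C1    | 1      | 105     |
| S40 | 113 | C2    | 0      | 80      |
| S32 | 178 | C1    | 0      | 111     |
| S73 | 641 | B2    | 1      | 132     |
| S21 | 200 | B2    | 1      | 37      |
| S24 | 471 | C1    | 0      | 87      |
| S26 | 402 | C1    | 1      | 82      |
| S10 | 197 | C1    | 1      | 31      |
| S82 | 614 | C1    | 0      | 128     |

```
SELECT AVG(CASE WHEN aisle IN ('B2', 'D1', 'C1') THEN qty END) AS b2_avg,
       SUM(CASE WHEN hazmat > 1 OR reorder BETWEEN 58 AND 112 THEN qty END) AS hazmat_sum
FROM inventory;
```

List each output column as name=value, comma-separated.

[b2_avg: aisle IN ('B2', 'D1', 'C1')]
bin=S63: ✓ → 449
bin=S16: ✓ → 391
bin=S11: ✓ → 149
bin=S40: ✗
bin=S32: ✓ → 178
bin=S73: ✓ → 641
bin=S21: ✓ → 200
bin=S24: ✓ → 471
bin=S26: ✓ → 402
bin=S10: ✓ → 197
bin=S82: ✓ → 614
b2_avg = (449 + 391 + 149 + 178 + 641 + 200 + 471 + 402 + 197 + 614) / 10 = 369.2
—
[hazmat_sum: hazmat > 1 OR reorder BETWEEN 58 AND 112]
bin=S63: ✗
bin=S16: ✗
bin=S11: ✓ → 149
bin=S40: ✓ → 113
bin=S32: ✓ → 178
bin=S73: ✗
bin=S21: ✗
bin=S24: ✓ → 471
bin=S26: ✓ → 402
bin=S10: ✗
bin=S82: ✗
hazmat_sum = 149 + 113 + 178 + 471 + 402 = 1313

b2_avg=369.2, hazmat_sum=1313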